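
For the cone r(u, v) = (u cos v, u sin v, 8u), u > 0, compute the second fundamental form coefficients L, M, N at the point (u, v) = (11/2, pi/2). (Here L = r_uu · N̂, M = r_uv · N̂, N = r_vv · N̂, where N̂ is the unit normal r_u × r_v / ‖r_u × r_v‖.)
L = 0;  M = 0;  N = 44*sqrt(65)/65

Compute the unit normal N̂(u, v) = (-8*sqrt(65)*u*cos(v)/(65*Abs(u)), -8*sqrt(65)*u*sin(v)/(65*Abs(u)), sqrt(65)*u/(65*Abs(u))), and the second partials r_uu, r_uv, r_vv. Take dot products:
  L(u, v) = r_uu · N̂ = 0,
  M(u, v) = r_uv · N̂ = 0,
  N(u, v) = r_vv · N̂ = 8*sqrt(65)*u^2/(65*Abs(u)).
Evaluating at (u, v) = (11/2, pi/2):
  L = 0, M = 0, N = 44*sqrt(65)/65.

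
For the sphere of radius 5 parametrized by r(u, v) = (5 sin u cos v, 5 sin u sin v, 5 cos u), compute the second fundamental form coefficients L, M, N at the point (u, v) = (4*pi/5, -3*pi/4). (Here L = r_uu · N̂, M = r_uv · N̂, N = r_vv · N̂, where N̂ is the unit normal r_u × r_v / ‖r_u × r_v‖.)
L = -5;  M = 0;  N = -25/8 + 5*sqrt(5)/8

Compute the unit normal N̂(u, v) = (sin(u)^2*cos(v)/Abs(sin(u)), sin(u)^2*sin(v)/Abs(sin(u)), sin(2*u)/(2*Abs(sin(u)))), and the second partials r_uu, r_uv, r_vv. Take dot products:
  L(u, v) = r_uu · N̂ = -5*sin(u)/Abs(sin(u)),
  M(u, v) = r_uv · N̂ = 0,
  N(u, v) = r_vv · N̂ = -5*sin(u)^3/Abs(sin(u)).
Evaluating at (u, v) = (4*pi/5, -3*pi/4):
  L = -5, M = 0, N = -25/8 + 5*sqrt(5)/8.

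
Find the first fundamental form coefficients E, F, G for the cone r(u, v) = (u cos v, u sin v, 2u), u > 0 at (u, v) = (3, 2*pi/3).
E = 5;  F = 0;  G = 9

Partials: r_u = (cos(v), sin(v), 2), r_v = (-u*sin(v), u*cos(v), 0). As functions of (u, v):
  E = r_u · r_u = 5,
  F = r_u · r_v = 0,
  G = r_v · r_v = u^2.
Evaluating at (u, v) = (3, 2*pi/3): E = 5, F = 0, G = 9.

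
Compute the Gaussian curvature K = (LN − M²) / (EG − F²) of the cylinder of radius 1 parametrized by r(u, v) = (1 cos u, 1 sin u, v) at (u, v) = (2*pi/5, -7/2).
K = 0

Coefficients of the first fundamental form: E = 1, F = 0, G = 1.
Coefficients of the second fundamental form: L = -1, M = 0, N = 0.
Assemble K = (LN − M²)/(EG − F²) = 0. At (u, v) = (2*pi/5, -7/2): K = 0.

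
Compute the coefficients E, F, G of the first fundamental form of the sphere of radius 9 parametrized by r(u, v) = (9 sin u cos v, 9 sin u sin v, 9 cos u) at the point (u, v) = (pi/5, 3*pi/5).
E = 81;  F = 0;  G = 405/8 - 81*sqrt(5)/8

Partials: r_u = (9*cos(u)*cos(v), 9*sin(v)*cos(u), -9*sin(u)), r_v = (-9*sin(u)*sin(v), 9*sin(u)*cos(v), 0). As functions of (u, v):
  E = r_u · r_u = 81,
  F = r_u · r_v = 0,
  G = r_v · r_v = 81*sin(u)^2.
Evaluating at (u, v) = (pi/5, 3*pi/5): E = 81, F = 0, G = 405/8 - 81*sqrt(5)/8.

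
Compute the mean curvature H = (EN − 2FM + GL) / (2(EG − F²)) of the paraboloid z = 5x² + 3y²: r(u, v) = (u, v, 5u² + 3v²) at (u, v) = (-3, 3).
H = 4328/42875

With E = 100*u^2 + 1, F = 60*u*v, G = 36*v^2 + 1, L = 10/sqrt(100*u^2 + 36*v^2 + 1), M = 0, N = 6/sqrt(100*u^2 + 36*v^2 + 1), assemble
  H = (EN − 2FM + GL) / (2(EG − F²)) = 4*(75*u^2 + 45*v^2 + 2)/(100*u^2 + 36*v^2 + 1)^(3/2).
At (u, v) = (-3, 3): H = 4328/42875.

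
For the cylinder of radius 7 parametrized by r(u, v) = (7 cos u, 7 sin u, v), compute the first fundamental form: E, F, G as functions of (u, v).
E = 49;  F = 0;  G = 1

Compute partials: r_u = (-7*sin(u), 7*cos(u), 0), r_v = (0, 0, 1). Then
  E = r_u · r_u = 49,
  F = r_u · r_v = 0,
  G = r_v · r_v = 1.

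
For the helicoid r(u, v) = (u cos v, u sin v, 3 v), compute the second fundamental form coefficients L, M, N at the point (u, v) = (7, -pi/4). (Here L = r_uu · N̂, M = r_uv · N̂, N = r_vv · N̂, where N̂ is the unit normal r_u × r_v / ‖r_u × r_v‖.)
L = 0;  M = -3*sqrt(58)/58;  N = 0

Compute the unit normal N̂(u, v) = (3*sin(v)/sqrt(u^2 + 9), -3*cos(v)/sqrt(u^2 + 9), u/sqrt(u^2 + 9)), and the second partials r_uu, r_uv, r_vv. Take dot products:
  L(u, v) = r_uu · N̂ = 0,
  M(u, v) = r_uv · N̂ = -3/sqrt(u^2 + 9),
  N(u, v) = r_vv · N̂ = 0.
Evaluating at (u, v) = (7, -pi/4):
  L = 0, M = -3*sqrt(58)/58, N = 0.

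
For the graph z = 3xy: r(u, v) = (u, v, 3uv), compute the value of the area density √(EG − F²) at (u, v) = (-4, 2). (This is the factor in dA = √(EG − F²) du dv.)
√(EG − F²)|_{(-4, 2)} = sqrt(181)

E = 9*v^2 + 1, F = 9*u*v, G = 9*u^2 + 1, so EG − F² = 9*u^2 + 9*v^2 + 1. Taking the positive square root: √(EG − F²) = sqrt(9*u^2 + 9*v^2 + 1). At (u, v) = (-4, 2): sqrt(181).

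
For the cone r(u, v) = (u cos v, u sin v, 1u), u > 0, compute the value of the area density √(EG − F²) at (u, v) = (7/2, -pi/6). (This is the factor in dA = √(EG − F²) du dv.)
√(EG − F²)|_{(7/2, -pi/6)} = 7*sqrt(2)/2

E = 2, F = 0, G = u^2, so EG − F² = 2*u^2. Taking the positive square root: √(EG − F²) = sqrt(2)*Abs(u). At (u, v) = (7/2, -pi/6): 7*sqrt(2)/2.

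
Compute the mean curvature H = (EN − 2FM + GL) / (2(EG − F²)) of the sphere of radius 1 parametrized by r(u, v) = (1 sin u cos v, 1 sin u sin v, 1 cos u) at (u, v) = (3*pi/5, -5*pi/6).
H = -1

With E = 1, F = 0, G = sin(u)^2, L = -sin(u)/Abs(sin(u)), M = 0, N = -sin(u)^3/Abs(sin(u)), assemble
  H = (EN − 2FM + GL) / (2(EG − F²)) = -sin(u)/Abs(sin(u)).
At (u, v) = (3*pi/5, -5*pi/6): H = -1.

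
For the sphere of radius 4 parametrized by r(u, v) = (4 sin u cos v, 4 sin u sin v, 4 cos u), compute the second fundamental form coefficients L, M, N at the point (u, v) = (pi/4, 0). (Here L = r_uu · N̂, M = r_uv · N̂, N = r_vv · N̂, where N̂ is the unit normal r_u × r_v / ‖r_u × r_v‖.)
L = -4;  M = 0;  N = -2

Compute the unit normal N̂(u, v) = (sin(u)^2*cos(v)/Abs(sin(u)), sin(u)^2*sin(v)/Abs(sin(u)), sin(2*u)/(2*Abs(sin(u)))), and the second partials r_uu, r_uv, r_vv. Take dot products:
  L(u, v) = r_uu · N̂ = -4*sin(u)/Abs(sin(u)),
  M(u, v) = r_uv · N̂ = 0,
  N(u, v) = r_vv · N̂ = -4*sin(u)^3/Abs(sin(u)).
Evaluating at (u, v) = (pi/4, 0):
  L = -4, M = 0, N = -2.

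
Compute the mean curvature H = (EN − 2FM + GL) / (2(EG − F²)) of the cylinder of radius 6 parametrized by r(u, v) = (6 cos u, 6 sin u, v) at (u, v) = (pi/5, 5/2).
H = -1/12

With E = 36, F = 0, G = 1, L = -6, M = 0, N = 0, assemble
  H = (EN − 2FM + GL) / (2(EG − F²)) = -1/12.
At (u, v) = (pi/5, 5/2): H = -1/12.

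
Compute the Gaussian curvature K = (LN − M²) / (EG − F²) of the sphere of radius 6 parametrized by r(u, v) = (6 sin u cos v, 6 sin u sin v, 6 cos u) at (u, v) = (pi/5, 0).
K = 1/36

Coefficients of the first fundamental form: E = 36, F = 0, G = 36*sin(u)^2.
Coefficients of the second fundamental form: L = -6*sin(u)/Abs(sin(u)), M = 0, N = -6*sin(u)^3/Abs(sin(u)).
Assemble K = (LN − M²)/(EG − F²) = 1/36. At (u, v) = (pi/5, 0): K = 1/36.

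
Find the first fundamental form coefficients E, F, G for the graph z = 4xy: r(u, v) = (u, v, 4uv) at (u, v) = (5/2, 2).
E = 65;  F = 80;  G = 101

Partials: r_u = (1, 0, 4*v), r_v = (0, 1, 4*u). As functions of (u, v):
  E = r_u · r_u = 16*v^2 + 1,
  F = r_u · r_v = 16*u*v,
  G = r_v · r_v = 16*u^2 + 1.
Evaluating at (u, v) = (5/2, 2): E = 65, F = 80, G = 101.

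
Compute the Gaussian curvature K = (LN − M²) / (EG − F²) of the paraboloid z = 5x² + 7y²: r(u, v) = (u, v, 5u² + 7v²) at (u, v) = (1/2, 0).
K = 35/169

Coefficients of the first fundamental form: E = 100*u^2 + 1, F = 140*u*v, G = 196*v^2 + 1.
Coefficients of the second fundamental form: L = 10/sqrt(100*u^2 + 196*v^2 + 1), M = 0, N = 14/sqrt(100*u^2 + 196*v^2 + 1).
Assemble K = (LN − M²)/(EG − F²) = 140/(10000*u^4 + 39200*u^2*v^2 + 200*u^2 + 38416*v^4 + 392*v^2 + 1). At (u, v) = (1/2, 0): K = 35/169.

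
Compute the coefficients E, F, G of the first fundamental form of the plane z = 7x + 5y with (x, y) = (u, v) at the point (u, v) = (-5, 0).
E = 50;  F = 35;  G = 26

Partials: r_u = (1, 0, 7), r_v = (0, 1, 5). As functions of (u, v):
  E = r_u · r_u = 50,
  F = r_u · r_v = 35,
  G = r_v · r_v = 26.
Evaluating at (u, v) = (-5, 0): E = 50, F = 35, G = 26.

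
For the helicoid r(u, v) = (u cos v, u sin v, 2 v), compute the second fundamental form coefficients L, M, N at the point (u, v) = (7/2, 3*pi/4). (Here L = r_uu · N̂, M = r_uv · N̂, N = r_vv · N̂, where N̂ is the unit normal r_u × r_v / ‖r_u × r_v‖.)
L = 0;  M = -4*sqrt(65)/65;  N = 0

Compute the unit normal N̂(u, v) = (2*sin(v)/sqrt(u^2 + 4), -2*cos(v)/sqrt(u^2 + 4), u/sqrt(u^2 + 4)), and the second partials r_uu, r_uv, r_vv. Take dot products:
  L(u, v) = r_uu · N̂ = 0,
  M(u, v) = r_uv · N̂ = -2/sqrt(u^2 + 4),
  N(u, v) = r_vv · N̂ = 0.
Evaluating at (u, v) = (7/2, 3*pi/4):
  L = 0, M = -4*sqrt(65)/65, N = 0.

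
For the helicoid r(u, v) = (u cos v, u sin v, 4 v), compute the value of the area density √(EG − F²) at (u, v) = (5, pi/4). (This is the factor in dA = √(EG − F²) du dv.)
√(EG − F²)|_{(5, pi/4)} = sqrt(41)

E = 1, F = 0, G = u^2 + 16, so EG − F² = u^2 + 16. Taking the positive square root: √(EG − F²) = sqrt(u^2 + 16). At (u, v) = (5, pi/4): sqrt(41).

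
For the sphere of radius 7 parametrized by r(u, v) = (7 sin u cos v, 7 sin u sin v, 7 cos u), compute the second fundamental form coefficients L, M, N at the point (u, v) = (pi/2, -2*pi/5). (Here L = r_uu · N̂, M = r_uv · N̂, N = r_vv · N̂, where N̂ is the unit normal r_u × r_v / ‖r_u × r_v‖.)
L = -7;  M = 0;  N = -7

Compute the unit normal N̂(u, v) = (sin(u)^2*cos(v)/Abs(sin(u)), sin(u)^2*sin(v)/Abs(sin(u)), sin(2*u)/(2*Abs(sin(u)))), and the second partials r_uu, r_uv, r_vv. Take dot products:
  L(u, v) = r_uu · N̂ = -7*sin(u)/Abs(sin(u)),
  M(u, v) = r_uv · N̂ = 0,
  N(u, v) = r_vv · N̂ = -7*sin(u)^3/Abs(sin(u)).
Evaluating at (u, v) = (pi/2, -2*pi/5):
  L = -7, M = 0, N = -7.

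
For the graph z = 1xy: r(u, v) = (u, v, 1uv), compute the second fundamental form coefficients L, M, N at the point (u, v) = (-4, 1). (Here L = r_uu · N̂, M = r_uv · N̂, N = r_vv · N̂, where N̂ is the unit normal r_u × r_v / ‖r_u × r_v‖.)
L = 0;  M = sqrt(2)/6;  N = 0

Compute the unit normal N̂(u, v) = (-v/sqrt(u^2 + v^2 + 1), -u/sqrt(u^2 + v^2 + 1), 1/sqrt(u^2 + v^2 + 1)), and the second partials r_uu, r_uv, r_vv. Take dot products:
  L(u, v) = r_uu · N̂ = 0,
  M(u, v) = r_uv · N̂ = 1/sqrt(u^2 + v^2 + 1),
  N(u, v) = r_vv · N̂ = 0.
Evaluating at (u, v) = (-4, 1):
  L = 0, M = sqrt(2)/6, N = 0.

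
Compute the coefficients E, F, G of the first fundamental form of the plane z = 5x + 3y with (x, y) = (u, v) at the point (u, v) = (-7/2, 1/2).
E = 26;  F = 15;  G = 10

Partials: r_u = (1, 0, 5), r_v = (0, 1, 3). As functions of (u, v):
  E = r_u · r_u = 26,
  F = r_u · r_v = 15,
  G = r_v · r_v = 10.
Evaluating at (u, v) = (-7/2, 1/2): E = 26, F = 15, G = 10.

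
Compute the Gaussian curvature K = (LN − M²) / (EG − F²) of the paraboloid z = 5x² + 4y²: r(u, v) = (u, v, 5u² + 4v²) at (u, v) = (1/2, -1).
K = 4/405

Coefficients of the first fundamental form: E = 100*u^2 + 1, F = 80*u*v, G = 64*v^2 + 1.
Coefficients of the second fundamental form: L = 10/sqrt(100*u^2 + 64*v^2 + 1), M = 0, N = 8/sqrt(100*u^2 + 64*v^2 + 1).
Assemble K = (LN − M²)/(EG − F²) = 80/(10000*u^4 + 12800*u^2*v^2 + 200*u^2 + 4096*v^4 + 128*v^2 + 1). At (u, v) = (1/2, -1): K = 4/405.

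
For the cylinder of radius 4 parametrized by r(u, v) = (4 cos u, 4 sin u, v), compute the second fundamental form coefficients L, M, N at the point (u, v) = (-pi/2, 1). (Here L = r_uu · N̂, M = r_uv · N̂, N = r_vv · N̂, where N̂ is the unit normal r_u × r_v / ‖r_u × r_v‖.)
L = -4;  M = 0;  N = 0

Compute the unit normal N̂(u, v) = (cos(u), sin(u), 0), and the second partials r_uu, r_uv, r_vv. Take dot products:
  L(u, v) = r_uu · N̂ = -4,
  M(u, v) = r_uv · N̂ = 0,
  N(u, v) = r_vv · N̂ = 0.
Evaluating at (u, v) = (-pi/2, 1):
  L = -4, M = 0, N = 0.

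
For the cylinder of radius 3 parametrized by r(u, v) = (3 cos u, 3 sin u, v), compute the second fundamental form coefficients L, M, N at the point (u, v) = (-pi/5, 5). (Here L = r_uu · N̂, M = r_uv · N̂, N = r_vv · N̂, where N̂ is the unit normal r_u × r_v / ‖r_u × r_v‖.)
L = -3;  M = 0;  N = 0

Compute the unit normal N̂(u, v) = (cos(u), sin(u), 0), and the second partials r_uu, r_uv, r_vv. Take dot products:
  L(u, v) = r_uu · N̂ = -3,
  M(u, v) = r_uv · N̂ = 0,
  N(u, v) = r_vv · N̂ = 0.
Evaluating at (u, v) = (-pi/5, 5):
  L = -3, M = 0, N = 0.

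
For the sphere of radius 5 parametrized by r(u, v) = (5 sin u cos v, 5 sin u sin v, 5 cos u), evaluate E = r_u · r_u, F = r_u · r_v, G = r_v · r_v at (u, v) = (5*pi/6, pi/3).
E = 25;  F = 0;  G = 25/4

Partials: r_u = (5*cos(u)*cos(v), 5*sin(v)*cos(u), -5*sin(u)), r_v = (-5*sin(u)*sin(v), 5*sin(u)*cos(v), 0). As functions of (u, v):
  E = r_u · r_u = 25,
  F = r_u · r_v = 0,
  G = r_v · r_v = 25*sin(u)^2.
Evaluating at (u, v) = (5*pi/6, pi/3): E = 25, F = 0, G = 25/4.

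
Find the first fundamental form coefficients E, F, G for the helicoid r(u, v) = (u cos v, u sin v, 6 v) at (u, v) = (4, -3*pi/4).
E = 1;  F = 0;  G = 52

Partials: r_u = (cos(v), sin(v), 0), r_v = (-u*sin(v), u*cos(v), 6). As functions of (u, v):
  E = r_u · r_u = 1,
  F = r_u · r_v = 0,
  G = r_v · r_v = u^2 + 36.
Evaluating at (u, v) = (4, -3*pi/4): E = 1, F = 0, G = 52.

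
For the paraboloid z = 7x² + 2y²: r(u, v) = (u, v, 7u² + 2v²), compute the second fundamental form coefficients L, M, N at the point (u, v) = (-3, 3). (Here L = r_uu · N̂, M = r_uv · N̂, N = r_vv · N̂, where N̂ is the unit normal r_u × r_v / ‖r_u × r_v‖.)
L = 14*sqrt(1909)/1909;  M = 0;  N = 4*sqrt(1909)/1909

Compute the unit normal N̂(u, v) = (-14*u/sqrt(196*u^2 + 16*v^2 + 1), -4*v/sqrt(196*u^2 + 16*v^2 + 1), 1/sqrt(196*u^2 + 16*v^2 + 1)), and the second partials r_uu, r_uv, r_vv. Take dot products:
  L(u, v) = r_uu · N̂ = 14/sqrt(196*u^2 + 16*v^2 + 1),
  M(u, v) = r_uv · N̂ = 0,
  N(u, v) = r_vv · N̂ = 4/sqrt(196*u^2 + 16*v^2 + 1).
Evaluating at (u, v) = (-3, 3):
  L = 14*sqrt(1909)/1909, M = 0, N = 4*sqrt(1909)/1909.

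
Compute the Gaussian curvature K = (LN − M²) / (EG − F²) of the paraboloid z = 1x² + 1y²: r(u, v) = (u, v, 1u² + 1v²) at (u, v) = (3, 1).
K = 4/1681

Coefficients of the first fundamental form: E = 4*u^2 + 1, F = 4*u*v, G = 4*v^2 + 1.
Coefficients of the second fundamental form: L = 2/sqrt(4*u^2 + 4*v^2 + 1), M = 0, N = 2/sqrt(4*u^2 + 4*v^2 + 1).
Assemble K = (LN − M²)/(EG − F²) = 4/(16*u^4 + 32*u^2*v^2 + 8*u^2 + 16*v^4 + 8*v^2 + 1). At (u, v) = (3, 1): K = 4/1681.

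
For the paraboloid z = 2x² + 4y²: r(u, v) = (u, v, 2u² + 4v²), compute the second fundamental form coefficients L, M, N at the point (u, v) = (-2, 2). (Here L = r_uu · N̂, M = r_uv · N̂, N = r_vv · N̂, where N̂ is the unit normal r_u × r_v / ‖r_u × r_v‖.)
L = 4*sqrt(321)/321;  M = 0;  N = 8*sqrt(321)/321

Compute the unit normal N̂(u, v) = (-4*u/sqrt(16*u^2 + 64*v^2 + 1), -8*v/sqrt(16*u^2 + 64*v^2 + 1), 1/sqrt(16*u^2 + 64*v^2 + 1)), and the second partials r_uu, r_uv, r_vv. Take dot products:
  L(u, v) = r_uu · N̂ = 4/sqrt(16*u^2 + 64*v^2 + 1),
  M(u, v) = r_uv · N̂ = 0,
  N(u, v) = r_vv · N̂ = 8/sqrt(16*u^2 + 64*v^2 + 1).
Evaluating at (u, v) = (-2, 2):
  L = 4*sqrt(321)/321, M = 0, N = 8*sqrt(321)/321.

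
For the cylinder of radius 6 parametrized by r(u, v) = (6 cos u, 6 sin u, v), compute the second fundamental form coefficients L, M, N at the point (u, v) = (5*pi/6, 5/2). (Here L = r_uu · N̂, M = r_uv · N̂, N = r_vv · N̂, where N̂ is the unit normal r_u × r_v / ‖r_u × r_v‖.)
L = -6;  M = 0;  N = 0

Compute the unit normal N̂(u, v) = (cos(u), sin(u), 0), and the second partials r_uu, r_uv, r_vv. Take dot products:
  L(u, v) = r_uu · N̂ = -6,
  M(u, v) = r_uv · N̂ = 0,
  N(u, v) = r_vv · N̂ = 0.
Evaluating at (u, v) = (5*pi/6, 5/2):
  L = -6, M = 0, N = 0.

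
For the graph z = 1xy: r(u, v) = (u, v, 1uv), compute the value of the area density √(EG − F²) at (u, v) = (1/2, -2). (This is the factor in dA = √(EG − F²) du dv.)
√(EG − F²)|_{(1/2, -2)} = sqrt(21)/2

E = v^2 + 1, F = u*v, G = u^2 + 1, so EG − F² = u^2 + v^2 + 1. Taking the positive square root: √(EG − F²) = sqrt(u^2 + v^2 + 1). At (u, v) = (1/2, -2): sqrt(21)/2.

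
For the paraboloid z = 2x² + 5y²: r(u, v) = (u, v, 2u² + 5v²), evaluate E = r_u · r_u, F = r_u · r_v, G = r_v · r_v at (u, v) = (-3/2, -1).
E = 37;  F = 60;  G = 101

Partials: r_u = (1, 0, 4*u), r_v = (0, 1, 10*v). As functions of (u, v):
  E = r_u · r_u = 16*u^2 + 1,
  F = r_u · r_v = 40*u*v,
  G = r_v · r_v = 100*v^2 + 1.
Evaluating at (u, v) = (-3/2, -1): E = 37, F = 60, G = 101.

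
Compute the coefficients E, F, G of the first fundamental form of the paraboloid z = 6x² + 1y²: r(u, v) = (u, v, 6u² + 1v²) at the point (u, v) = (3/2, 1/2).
E = 325;  F = 18;  G = 2

Partials: r_u = (1, 0, 12*u), r_v = (0, 1, 2*v). As functions of (u, v):
  E = r_u · r_u = 144*u^2 + 1,
  F = r_u · r_v = 24*u*v,
  G = r_v · r_v = 4*v^2 + 1.
Evaluating at (u, v) = (3/2, 1/2): E = 325, F = 18, G = 2.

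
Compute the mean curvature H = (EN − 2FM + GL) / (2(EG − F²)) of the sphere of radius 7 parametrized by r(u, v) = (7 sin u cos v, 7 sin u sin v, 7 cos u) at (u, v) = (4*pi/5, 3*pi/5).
H = -1/7

With E = 49, F = 0, G = 49*sin(u)^2, L = -7*sin(u)/Abs(sin(u)), M = 0, N = -7*sin(u)^3/Abs(sin(u)), assemble
  H = (EN − 2FM + GL) / (2(EG − F²)) = -sin(u)/(7*Abs(sin(u))).
At (u, v) = (4*pi/5, 3*pi/5): H = -1/7.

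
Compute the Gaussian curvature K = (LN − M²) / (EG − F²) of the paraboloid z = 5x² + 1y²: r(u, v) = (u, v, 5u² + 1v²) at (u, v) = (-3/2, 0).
K = 5/12769

Coefficients of the first fundamental form: E = 100*u^2 + 1, F = 20*u*v, G = 4*v^2 + 1.
Coefficients of the second fundamental form: L = 10/sqrt(100*u^2 + 4*v^2 + 1), M = 0, N = 2/sqrt(100*u^2 + 4*v^2 + 1).
Assemble K = (LN − M²)/(EG − F²) = 20/(10000*u^4 + 800*u^2*v^2 + 200*u^2 + 16*v^4 + 8*v^2 + 1). At (u, v) = (-3/2, 0): K = 5/12769.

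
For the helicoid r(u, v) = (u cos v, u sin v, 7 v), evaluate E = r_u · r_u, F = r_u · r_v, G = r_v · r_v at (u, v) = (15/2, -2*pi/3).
E = 1;  F = 0;  G = 421/4

Partials: r_u = (cos(v), sin(v), 0), r_v = (-u*sin(v), u*cos(v), 7). As functions of (u, v):
  E = r_u · r_u = 1,
  F = r_u · r_v = 0,
  G = r_v · r_v = u^2 + 49.
Evaluating at (u, v) = (15/2, -2*pi/3): E = 1, F = 0, G = 421/4.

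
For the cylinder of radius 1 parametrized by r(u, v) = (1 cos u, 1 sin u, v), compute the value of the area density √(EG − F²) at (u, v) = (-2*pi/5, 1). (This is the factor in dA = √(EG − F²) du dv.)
√(EG − F²)|_{(-2*pi/5, 1)} = 1

E = 1, F = 0, G = 1, so EG − F² = 1. Taking the positive square root: √(EG − F²) = 1. At (u, v) = (-2*pi/5, 1): 1.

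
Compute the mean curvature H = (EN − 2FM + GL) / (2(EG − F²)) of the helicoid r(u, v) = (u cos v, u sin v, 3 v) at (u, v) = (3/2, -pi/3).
H = 0

With E = 1, F = 0, G = u^2 + 9, L = 0, M = -3/sqrt(u^2 + 9), N = 0, assemble
  H = (EN − 2FM + GL) / (2(EG − F²)) = 0.
At (u, v) = (3/2, -pi/3): H = 0.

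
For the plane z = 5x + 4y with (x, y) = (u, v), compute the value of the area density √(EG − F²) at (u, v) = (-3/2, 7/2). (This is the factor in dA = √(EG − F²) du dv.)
√(EG − F²)|_{(-3/2, 7/2)} = sqrt(42)

E = 26, F = 20, G = 17, so EG − F² = 42. Taking the positive square root: √(EG − F²) = sqrt(42). At (u, v) = (-3/2, 7/2): sqrt(42).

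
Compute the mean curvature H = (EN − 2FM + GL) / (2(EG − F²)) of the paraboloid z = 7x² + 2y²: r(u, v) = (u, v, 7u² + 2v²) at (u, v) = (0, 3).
H = 1017*sqrt(145)/21025

With E = 196*u^2 + 1, F = 56*u*v, G = 16*v^2 + 1, L = 14/sqrt(196*u^2 + 16*v^2 + 1), M = 0, N = 4/sqrt(196*u^2 + 16*v^2 + 1), assemble
  H = (EN − 2FM + GL) / (2(EG − F²)) = (392*u^2 + 112*v^2 + 9)/(196*u^2 + 16*v^2 + 1)^(3/2).
At (u, v) = (0, 3): H = 1017*sqrt(145)/21025.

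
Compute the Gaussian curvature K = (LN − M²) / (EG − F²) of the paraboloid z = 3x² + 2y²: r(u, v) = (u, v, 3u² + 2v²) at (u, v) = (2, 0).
K = 24/21025

Coefficients of the first fundamental form: E = 36*u^2 + 1, F = 24*u*v, G = 16*v^2 + 1.
Coefficients of the second fundamental form: L = 6/sqrt(36*u^2 + 16*v^2 + 1), M = 0, N = 4/sqrt(36*u^2 + 16*v^2 + 1).
Assemble K = (LN − M²)/(EG − F²) = 24/(1296*u^4 + 1152*u^2*v^2 + 72*u^2 + 256*v^4 + 32*v^2 + 1). At (u, v) = (2, 0): K = 24/21025.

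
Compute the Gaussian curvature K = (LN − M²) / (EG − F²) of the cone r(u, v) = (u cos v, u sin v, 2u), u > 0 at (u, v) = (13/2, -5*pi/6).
K = 0

Coefficients of the first fundamental form: E = 5, F = 0, G = u^2.
Coefficients of the second fundamental form: L = 0, M = 0, N = 2*sqrt(5)*u^2/(5*Abs(u)).
Assemble K = (LN − M²)/(EG − F²) = 0. At (u, v) = (13/2, -5*pi/6): K = 0.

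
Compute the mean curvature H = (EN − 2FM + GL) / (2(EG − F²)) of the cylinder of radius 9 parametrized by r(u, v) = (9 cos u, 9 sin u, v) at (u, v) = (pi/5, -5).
H = -1/18

With E = 81, F = 0, G = 1, L = -9, M = 0, N = 0, assemble
  H = (EN − 2FM + GL) / (2(EG − F²)) = -1/18.
At (u, v) = (pi/5, -5): H = -1/18.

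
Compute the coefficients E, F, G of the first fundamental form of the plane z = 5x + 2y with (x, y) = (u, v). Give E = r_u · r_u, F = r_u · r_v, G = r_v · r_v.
E = 26;  F = 10;  G = 5

Compute partials: r_u = (1, 0, 5), r_v = (0, 1, 2). Then
  E = r_u · r_u = 26,
  F = r_u · r_v = 10,
  G = r_v · r_v = 5.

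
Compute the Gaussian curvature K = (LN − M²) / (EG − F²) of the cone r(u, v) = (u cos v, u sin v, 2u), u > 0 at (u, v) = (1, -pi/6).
K = 0

Coefficients of the first fundamental form: E = 5, F = 0, G = u^2.
Coefficients of the second fundamental form: L = 0, M = 0, N = 2*sqrt(5)*u^2/(5*Abs(u)).
Assemble K = (LN − M²)/(EG − F²) = 0. At (u, v) = (1, -pi/6): K = 0.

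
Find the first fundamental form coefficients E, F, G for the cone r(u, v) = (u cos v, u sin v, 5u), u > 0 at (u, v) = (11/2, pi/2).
E = 26;  F = 0;  G = 121/4

Partials: r_u = (cos(v), sin(v), 5), r_v = (-u*sin(v), u*cos(v), 0). As functions of (u, v):
  E = r_u · r_u = 26,
  F = r_u · r_v = 0,
  G = r_v · r_v = u^2.
Evaluating at (u, v) = (11/2, pi/2): E = 26, F = 0, G = 121/4.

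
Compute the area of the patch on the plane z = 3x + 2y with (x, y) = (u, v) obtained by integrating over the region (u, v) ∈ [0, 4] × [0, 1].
Area = 4*sqrt(14)

Area = ∫∫ √(EG − F²) du dv with √(EG − F²) = sqrt(14). Integrating over [0, 4] × [0, 1] gives 4*sqrt(14).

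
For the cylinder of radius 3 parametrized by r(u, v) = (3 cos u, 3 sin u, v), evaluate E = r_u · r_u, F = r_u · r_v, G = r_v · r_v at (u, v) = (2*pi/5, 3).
E = 9;  F = 0;  G = 1

Partials: r_u = (-3*sin(u), 3*cos(u), 0), r_v = (0, 0, 1). As functions of (u, v):
  E = r_u · r_u = 9,
  F = r_u · r_v = 0,
  G = r_v · r_v = 1.
Evaluating at (u, v) = (2*pi/5, 3): E = 9, F = 0, G = 1.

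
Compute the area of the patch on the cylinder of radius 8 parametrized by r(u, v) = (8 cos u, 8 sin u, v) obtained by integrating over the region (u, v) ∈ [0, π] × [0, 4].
Area = 32*pi

Area = ∫∫ √(EG − F²) du dv with √(EG − F²) = 8. Integrating over [0, π] × [0, 4] gives 32*pi.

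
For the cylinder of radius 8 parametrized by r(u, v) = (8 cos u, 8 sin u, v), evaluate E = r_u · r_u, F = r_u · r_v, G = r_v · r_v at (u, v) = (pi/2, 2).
E = 64;  F = 0;  G = 1

Partials: r_u = (-8*sin(u), 8*cos(u), 0), r_v = (0, 0, 1). As functions of (u, v):
  E = r_u · r_u = 64,
  F = r_u · r_v = 0,
  G = r_v · r_v = 1.
Evaluating at (u, v) = (pi/2, 2): E = 64, F = 0, G = 1.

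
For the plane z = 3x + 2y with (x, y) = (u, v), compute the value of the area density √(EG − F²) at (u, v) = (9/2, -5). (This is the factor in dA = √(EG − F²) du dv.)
√(EG − F²)|_{(9/2, -5)} = sqrt(14)

E = 10, F = 6, G = 5, so EG − F² = 14. Taking the positive square root: √(EG − F²) = sqrt(14). At (u, v) = (9/2, -5): sqrt(14).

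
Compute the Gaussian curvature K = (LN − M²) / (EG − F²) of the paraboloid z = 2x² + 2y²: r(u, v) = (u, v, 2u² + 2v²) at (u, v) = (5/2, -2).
K = 16/27225

Coefficients of the first fundamental form: E = 16*u^2 + 1, F = 16*u*v, G = 16*v^2 + 1.
Coefficients of the second fundamental form: L = 4/sqrt(16*u^2 + 16*v^2 + 1), M = 0, N = 4/sqrt(16*u^2 + 16*v^2 + 1).
Assemble K = (LN − M²)/(EG − F²) = 16/(256*u^4 + 512*u^2*v^2 + 32*u^2 + 256*v^4 + 32*v^2 + 1). At (u, v) = (5/2, -2): K = 16/27225.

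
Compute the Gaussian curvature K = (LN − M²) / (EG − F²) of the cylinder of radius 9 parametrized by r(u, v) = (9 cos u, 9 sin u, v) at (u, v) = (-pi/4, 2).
K = 0

Coefficients of the first fundamental form: E = 81, F = 0, G = 1.
Coefficients of the second fundamental form: L = -9, M = 0, N = 0.
Assemble K = (LN − M²)/(EG − F²) = 0. At (u, v) = (-pi/4, 2): K = 0.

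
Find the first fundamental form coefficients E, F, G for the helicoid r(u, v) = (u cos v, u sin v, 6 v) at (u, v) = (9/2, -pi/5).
E = 1;  F = 0;  G = 225/4

Partials: r_u = (cos(v), sin(v), 0), r_v = (-u*sin(v), u*cos(v), 6). As functions of (u, v):
  E = r_u · r_u = 1,
  F = r_u · r_v = 0,
  G = r_v · r_v = u^2 + 36.
Evaluating at (u, v) = (9/2, -pi/5): E = 1, F = 0, G = 225/4.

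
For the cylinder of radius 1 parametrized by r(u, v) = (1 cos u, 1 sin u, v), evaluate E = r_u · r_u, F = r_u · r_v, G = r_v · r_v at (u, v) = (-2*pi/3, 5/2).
E = 1;  F = 0;  G = 1

Partials: r_u = (-sin(u), cos(u), 0), r_v = (0, 0, 1). As functions of (u, v):
  E = r_u · r_u = 1,
  F = r_u · r_v = 0,
  G = r_v · r_v = 1.
Evaluating at (u, v) = (-2*pi/3, 5/2): E = 1, F = 0, G = 1.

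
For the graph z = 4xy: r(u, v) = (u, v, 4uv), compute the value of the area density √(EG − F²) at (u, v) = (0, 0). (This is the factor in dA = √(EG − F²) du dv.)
√(EG − F²)|_{(0, 0)} = 1

E = 16*v^2 + 1, F = 16*u*v, G = 16*u^2 + 1, so EG − F² = 16*u^2 + 16*v^2 + 1. Taking the positive square root: √(EG − F²) = sqrt(16*u^2 + 16*v^2 + 1). At (u, v) = (0, 0): 1.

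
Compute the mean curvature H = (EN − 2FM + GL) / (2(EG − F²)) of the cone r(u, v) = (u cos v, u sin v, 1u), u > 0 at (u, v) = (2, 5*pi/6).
H = sqrt(2)/8

With E = 2, F = 0, G = u^2, L = 0, M = 0, N = sqrt(2)*u^2/(2*Abs(u)), assemble
  H = (EN − 2FM + GL) / (2(EG − F²)) = sqrt(2)/(4*Abs(u)).
At (u, v) = (2, 5*pi/6): H = sqrt(2)/8.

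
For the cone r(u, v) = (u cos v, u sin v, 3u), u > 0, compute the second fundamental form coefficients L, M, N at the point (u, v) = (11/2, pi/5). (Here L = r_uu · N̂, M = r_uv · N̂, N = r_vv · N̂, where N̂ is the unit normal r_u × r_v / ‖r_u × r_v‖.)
L = 0;  M = 0;  N = 33*sqrt(10)/20

Compute the unit normal N̂(u, v) = (-3*sqrt(10)*u*cos(v)/(10*Abs(u)), -3*sqrt(10)*u*sin(v)/(10*Abs(u)), sqrt(10)*u/(10*Abs(u))), and the second partials r_uu, r_uv, r_vv. Take dot products:
  L(u, v) = r_uu · N̂ = 0,
  M(u, v) = r_uv · N̂ = 0,
  N(u, v) = r_vv · N̂ = 3*sqrt(10)*u^2/(10*Abs(u)).
Evaluating at (u, v) = (11/2, pi/5):
  L = 0, M = 0, N = 33*sqrt(10)/20.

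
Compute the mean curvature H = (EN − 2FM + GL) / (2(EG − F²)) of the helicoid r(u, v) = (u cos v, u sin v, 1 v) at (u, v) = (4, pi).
H = 0

With E = 1, F = 0, G = u^2 + 1, L = 0, M = -1/sqrt(u^2 + 1), N = 0, assemble
  H = (EN − 2FM + GL) / (2(EG − F²)) = 0.
At (u, v) = (4, pi): H = 0.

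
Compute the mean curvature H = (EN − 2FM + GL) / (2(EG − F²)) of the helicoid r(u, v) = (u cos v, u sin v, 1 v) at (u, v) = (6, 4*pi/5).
H = 0

With E = 1, F = 0, G = u^2 + 1, L = 0, M = -1/sqrt(u^2 + 1), N = 0, assemble
  H = (EN − 2FM + GL) / (2(EG − F²)) = 0.
At (u, v) = (6, 4*pi/5): H = 0.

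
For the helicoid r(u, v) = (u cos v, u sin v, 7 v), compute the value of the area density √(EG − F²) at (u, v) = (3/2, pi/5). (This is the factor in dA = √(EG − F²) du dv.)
√(EG − F²)|_{(3/2, pi/5)} = sqrt(205)/2

E = 1, F = 0, G = u^2 + 49, so EG − F² = u^2 + 49. Taking the positive square root: √(EG − F²) = sqrt(u^2 + 49). At (u, v) = (3/2, pi/5): sqrt(205)/2.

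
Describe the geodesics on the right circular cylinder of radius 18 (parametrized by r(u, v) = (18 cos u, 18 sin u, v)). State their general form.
The cylinder is flat (K = 0) and locally isometric to the plane via the development (u, v) ↦ (18 u, v). Geodesics are the pre-images of straight lines: circles (v constant), vertical lines (u constant), and helices (v = c · u + d) for constants c, d.

A right cylinder has E = 18², F = 0, G = 1, so EG − F² = 18², and L = −18, M = N = 0, giving K = (LN − M²)/(EG − F²) = 0 everywhere. A flat surface is locally isometric to the Euclidean plane via the map (u, v) ↦ (18 u, v). Straight lines in the (x̃, ỹ) plane pull back to: (a) horizontal circles (v = const), (b) vertical generators (u = const), and (c) helices (18 u tan θ = v, i.e. v = c · u + d).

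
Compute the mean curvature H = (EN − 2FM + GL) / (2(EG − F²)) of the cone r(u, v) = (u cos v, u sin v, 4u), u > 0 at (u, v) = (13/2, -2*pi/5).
H = 4*sqrt(17)/221

With E = 17, F = 0, G = u^2, L = 0, M = 0, N = 4*sqrt(17)*u^2/(17*Abs(u)), assemble
  H = (EN − 2FM + GL) / (2(EG − F²)) = 2*sqrt(17)/(17*Abs(u)).
At (u, v) = (13/2, -2*pi/5): H = 4*sqrt(17)/221.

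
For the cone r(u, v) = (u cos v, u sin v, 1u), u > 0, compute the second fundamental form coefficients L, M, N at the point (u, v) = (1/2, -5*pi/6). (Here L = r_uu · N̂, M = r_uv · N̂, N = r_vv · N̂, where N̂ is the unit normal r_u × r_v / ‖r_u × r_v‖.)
L = 0;  M = 0;  N = sqrt(2)/4

Compute the unit normal N̂(u, v) = (-sqrt(2)*u*cos(v)/(2*Abs(u)), -sqrt(2)*u*sin(v)/(2*Abs(u)), sqrt(2)*u/(2*Abs(u))), and the second partials r_uu, r_uv, r_vv. Take dot products:
  L(u, v) = r_uu · N̂ = 0,
  M(u, v) = r_uv · N̂ = 0,
  N(u, v) = r_vv · N̂ = sqrt(2)*u^2/(2*Abs(u)).
Evaluating at (u, v) = (1/2, -5*pi/6):
  L = 0, M = 0, N = sqrt(2)/4.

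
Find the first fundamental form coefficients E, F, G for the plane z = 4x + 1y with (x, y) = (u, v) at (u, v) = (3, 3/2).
E = 17;  F = 4;  G = 2

Partials: r_u = (1, 0, 4), r_v = (0, 1, 1). As functions of (u, v):
  E = r_u · r_u = 17,
  F = r_u · r_v = 4,
  G = r_v · r_v = 2.
Evaluating at (u, v) = (3, 3/2): E = 17, F = 4, G = 2.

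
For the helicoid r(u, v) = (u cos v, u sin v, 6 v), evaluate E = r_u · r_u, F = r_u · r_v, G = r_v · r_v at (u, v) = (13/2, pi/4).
E = 1;  F = 0;  G = 313/4

Partials: r_u = (cos(v), sin(v), 0), r_v = (-u*sin(v), u*cos(v), 6). As functions of (u, v):
  E = r_u · r_u = 1,
  F = r_u · r_v = 0,
  G = r_v · r_v = u^2 + 36.
Evaluating at (u, v) = (13/2, pi/4): E = 1, F = 0, G = 313/4.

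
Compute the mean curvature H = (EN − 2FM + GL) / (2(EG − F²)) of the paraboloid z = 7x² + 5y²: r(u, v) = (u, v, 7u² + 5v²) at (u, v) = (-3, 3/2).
H = 10407*sqrt(1990)/3960100

With E = 196*u^2 + 1, F = 140*u*v, G = 100*v^2 + 1, L = 14/sqrt(196*u^2 + 100*v^2 + 1), M = 0, N = 10/sqrt(196*u^2 + 100*v^2 + 1), assemble
  H = (EN − 2FM + GL) / (2(EG − F²)) = 4*(245*u^2 + 175*v^2 + 3)/(196*u^2 + 100*v^2 + 1)^(3/2).
At (u, v) = (-3, 3/2): H = 10407*sqrt(1990)/3960100.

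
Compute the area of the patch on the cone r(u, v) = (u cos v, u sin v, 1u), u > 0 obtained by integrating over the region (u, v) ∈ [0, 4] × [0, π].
Area = 8*sqrt(2)*pi

Area = ∫∫ √(EG − F²) du dv with √(EG − F²) = sqrt(2)*Abs(u). Integrating over [0, 4] × [0, π] gives 8*sqrt(2)*pi.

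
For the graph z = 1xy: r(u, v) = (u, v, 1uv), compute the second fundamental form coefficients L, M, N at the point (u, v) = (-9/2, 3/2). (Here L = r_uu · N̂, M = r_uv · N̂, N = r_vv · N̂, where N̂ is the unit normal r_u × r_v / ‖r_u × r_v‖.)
L = 0;  M = sqrt(94)/47;  N = 0

Compute the unit normal N̂(u, v) = (-v/sqrt(u^2 + v^2 + 1), -u/sqrt(u^2 + v^2 + 1), 1/sqrt(u^2 + v^2 + 1)), and the second partials r_uu, r_uv, r_vv. Take dot products:
  L(u, v) = r_uu · N̂ = 0,
  M(u, v) = r_uv · N̂ = 1/sqrt(u^2 + v^2 + 1),
  N(u, v) = r_vv · N̂ = 0.
Evaluating at (u, v) = (-9/2, 3/2):
  L = 0, M = sqrt(94)/47, N = 0.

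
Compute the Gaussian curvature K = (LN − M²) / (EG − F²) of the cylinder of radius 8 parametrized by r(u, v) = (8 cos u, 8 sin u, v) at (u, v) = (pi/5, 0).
K = 0

Coefficients of the first fundamental form: E = 64, F = 0, G = 1.
Coefficients of the second fundamental form: L = -8, M = 0, N = 0.
Assemble K = (LN − M²)/(EG − F²) = 0. At (u, v) = (pi/5, 0): K = 0.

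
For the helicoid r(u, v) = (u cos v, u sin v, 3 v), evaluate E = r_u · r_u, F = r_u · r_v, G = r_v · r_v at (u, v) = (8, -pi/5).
E = 1;  F = 0;  G = 73

Partials: r_u = (cos(v), sin(v), 0), r_v = (-u*sin(v), u*cos(v), 3). As functions of (u, v):
  E = r_u · r_u = 1,
  F = r_u · r_v = 0,
  G = r_v · r_v = u^2 + 9.
Evaluating at (u, v) = (8, -pi/5): E = 1, F = 0, G = 73.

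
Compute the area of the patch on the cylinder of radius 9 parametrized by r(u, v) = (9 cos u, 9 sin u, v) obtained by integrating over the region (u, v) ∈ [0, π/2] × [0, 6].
Area = 27*pi

Area = ∫∫ √(EG − F²) du dv with √(EG − F²) = 9. Integrating over [0, π/2] × [0, 6] gives 27*pi.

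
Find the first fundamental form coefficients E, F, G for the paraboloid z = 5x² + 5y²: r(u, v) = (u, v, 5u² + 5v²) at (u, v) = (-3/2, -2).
E = 226;  F = 300;  G = 401

Partials: r_u = (1, 0, 10*u), r_v = (0, 1, 10*v). As functions of (u, v):
  E = r_u · r_u = 100*u^2 + 1,
  F = r_u · r_v = 100*u*v,
  G = r_v · r_v = 100*v^2 + 1.
Evaluating at (u, v) = (-3/2, -2): E = 226, F = 300, G = 401.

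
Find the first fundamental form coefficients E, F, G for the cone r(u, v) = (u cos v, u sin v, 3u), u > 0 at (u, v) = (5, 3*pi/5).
E = 10;  F = 0;  G = 25

Partials: r_u = (cos(v), sin(v), 3), r_v = (-u*sin(v), u*cos(v), 0). As functions of (u, v):
  E = r_u · r_u = 10,
  F = r_u · r_v = 0,
  G = r_v · r_v = u^2.
Evaluating at (u, v) = (5, 3*pi/5): E = 10, F = 0, G = 25.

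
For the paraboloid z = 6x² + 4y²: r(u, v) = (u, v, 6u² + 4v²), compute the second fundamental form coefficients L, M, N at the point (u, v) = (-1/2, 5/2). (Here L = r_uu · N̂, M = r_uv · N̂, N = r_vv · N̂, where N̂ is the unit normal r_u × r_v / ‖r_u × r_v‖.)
L = 12*sqrt(437)/437;  M = 0;  N = 8*sqrt(437)/437

Compute the unit normal N̂(u, v) = (-12*u/sqrt(144*u^2 + 64*v^2 + 1), -8*v/sqrt(144*u^2 + 64*v^2 + 1), 1/sqrt(144*u^2 + 64*v^2 + 1)), and the second partials r_uu, r_uv, r_vv. Take dot products:
  L(u, v) = r_uu · N̂ = 12/sqrt(144*u^2 + 64*v^2 + 1),
  M(u, v) = r_uv · N̂ = 0,
  N(u, v) = r_vv · N̂ = 8/sqrt(144*u^2 + 64*v^2 + 1).
Evaluating at (u, v) = (-1/2, 5/2):
  L = 12*sqrt(437)/437, M = 0, N = 8*sqrt(437)/437.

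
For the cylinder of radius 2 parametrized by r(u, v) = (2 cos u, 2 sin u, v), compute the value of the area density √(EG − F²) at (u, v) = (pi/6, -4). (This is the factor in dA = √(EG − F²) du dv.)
√(EG − F²)|_{(pi/6, -4)} = 2

E = 4, F = 0, G = 1, so EG − F² = 4. Taking the positive square root: √(EG − F²) = 2. At (u, v) = (pi/6, -4): 2.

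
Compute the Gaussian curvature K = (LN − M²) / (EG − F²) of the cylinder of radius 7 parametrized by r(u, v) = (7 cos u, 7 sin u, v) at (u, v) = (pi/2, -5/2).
K = 0

Coefficients of the first fundamental form: E = 49, F = 0, G = 1.
Coefficients of the second fundamental form: L = -7, M = 0, N = 0.
Assemble K = (LN − M²)/(EG − F²) = 0. At (u, v) = (pi/2, -5/2): K = 0.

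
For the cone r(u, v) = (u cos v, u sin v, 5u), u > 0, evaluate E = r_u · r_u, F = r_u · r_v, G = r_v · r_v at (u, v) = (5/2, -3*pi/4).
E = 26;  F = 0;  G = 25/4

Partials: r_u = (cos(v), sin(v), 5), r_v = (-u*sin(v), u*cos(v), 0). As functions of (u, v):
  E = r_u · r_u = 26,
  F = r_u · r_v = 0,
  G = r_v · r_v = u^2.
Evaluating at (u, v) = (5/2, -3*pi/4): E = 26, F = 0, G = 25/4.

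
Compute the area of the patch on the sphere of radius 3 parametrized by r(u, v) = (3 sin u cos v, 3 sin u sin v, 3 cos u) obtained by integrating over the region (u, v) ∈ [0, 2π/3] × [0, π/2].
Area = 27*pi/4

Area = ∫∫ √(EG − F²) du dv with √(EG − F²) = 9*Abs(sin(u)). Integrating over [0, 2π/3] × [0, π/2] gives 27*pi/4.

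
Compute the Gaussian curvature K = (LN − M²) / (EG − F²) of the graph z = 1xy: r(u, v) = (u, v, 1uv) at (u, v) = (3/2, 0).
K = -16/169

Coefficients of the first fundamental form: E = v^2 + 1, F = u*v, G = u^2 + 1.
Coefficients of the second fundamental form: L = 0, M = 1/sqrt(u^2 + v^2 + 1), N = 0.
Assemble K = (LN − M²)/(EG − F²) = 1/((u^2*v^2 - (u^2 + 1)*(v^2 + 1))*(u^2 + v^2 + 1)). At (u, v) = (3/2, 0): K = -16/169.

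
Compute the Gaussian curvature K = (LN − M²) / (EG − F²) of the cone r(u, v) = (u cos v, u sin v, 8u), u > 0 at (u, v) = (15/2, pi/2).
K = 0

Coefficients of the first fundamental form: E = 65, F = 0, G = u^2.
Coefficients of the second fundamental form: L = 0, M = 0, N = 8*sqrt(65)*u^2/(65*Abs(u)).
Assemble K = (LN − M²)/(EG − F²) = 0. At (u, v) = (15/2, pi/2): K = 0.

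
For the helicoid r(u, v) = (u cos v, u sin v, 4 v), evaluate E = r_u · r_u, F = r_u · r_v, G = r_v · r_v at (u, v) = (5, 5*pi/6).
E = 1;  F = 0;  G = 41

Partials: r_u = (cos(v), sin(v), 0), r_v = (-u*sin(v), u*cos(v), 4). As functions of (u, v):
  E = r_u · r_u = 1,
  F = r_u · r_v = 0,
  G = r_v · r_v = u^2 + 16.
Evaluating at (u, v) = (5, 5*pi/6): E = 1, F = 0, G = 41.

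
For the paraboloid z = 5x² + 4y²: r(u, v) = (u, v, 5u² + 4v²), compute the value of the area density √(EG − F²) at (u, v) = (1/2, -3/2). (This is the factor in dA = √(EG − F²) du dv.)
√(EG − F²)|_{(1/2, -3/2)} = sqrt(170)

E = 100*u^2 + 1, F = 80*u*v, G = 64*v^2 + 1, so EG − F² = 100*u^2 + 64*v^2 + 1. Taking the positive square root: √(EG − F²) = sqrt(100*u^2 + 64*v^2 + 1). At (u, v) = (1/2, -3/2): sqrt(170).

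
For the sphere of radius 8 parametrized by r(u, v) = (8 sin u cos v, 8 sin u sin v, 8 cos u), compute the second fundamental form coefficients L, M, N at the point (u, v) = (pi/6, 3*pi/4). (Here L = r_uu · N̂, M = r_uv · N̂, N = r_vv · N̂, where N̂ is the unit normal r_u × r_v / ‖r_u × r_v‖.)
L = -8;  M = 0;  N = -2

Compute the unit normal N̂(u, v) = (sin(u)^2*cos(v)/Abs(sin(u)), sin(u)^2*sin(v)/Abs(sin(u)), sin(2*u)/(2*Abs(sin(u)))), and the second partials r_uu, r_uv, r_vv. Take dot products:
  L(u, v) = r_uu · N̂ = -8*sin(u)/Abs(sin(u)),
  M(u, v) = r_uv · N̂ = 0,
  N(u, v) = r_vv · N̂ = -8*sin(u)^3/Abs(sin(u)).
Evaluating at (u, v) = (pi/6, 3*pi/4):
  L = -8, M = 0, N = -2.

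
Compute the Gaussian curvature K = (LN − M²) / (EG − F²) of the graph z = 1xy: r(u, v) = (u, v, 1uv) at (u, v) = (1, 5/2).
K = -16/1089

Coefficients of the first fundamental form: E = v^2 + 1, F = u*v, G = u^2 + 1.
Coefficients of the second fundamental form: L = 0, M = 1/sqrt(u^2 + v^2 + 1), N = 0.
Assemble K = (LN − M²)/(EG − F²) = 1/((u^2*v^2 - (u^2 + 1)*(v^2 + 1))*(u^2 + v^2 + 1)). At (u, v) = (1, 5/2): K = -16/1089.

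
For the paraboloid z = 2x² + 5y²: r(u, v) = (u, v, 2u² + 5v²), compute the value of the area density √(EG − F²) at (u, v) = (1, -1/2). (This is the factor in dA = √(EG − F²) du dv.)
√(EG − F²)|_{(1, -1/2)} = sqrt(42)

E = 16*u^2 + 1, F = 40*u*v, G = 100*v^2 + 1, so EG − F² = 16*u^2 + 100*v^2 + 1. Taking the positive square root: √(EG − F²) = sqrt(16*u^2 + 100*v^2 + 1). At (u, v) = (1, -1/2): sqrt(42).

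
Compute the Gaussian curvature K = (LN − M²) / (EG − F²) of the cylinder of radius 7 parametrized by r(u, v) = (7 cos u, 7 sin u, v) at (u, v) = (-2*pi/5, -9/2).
K = 0

Coefficients of the first fundamental form: E = 49, F = 0, G = 1.
Coefficients of the second fundamental form: L = -7, M = 0, N = 0.
Assemble K = (LN − M²)/(EG − F²) = 0. At (u, v) = (-2*pi/5, -9/2): K = 0.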